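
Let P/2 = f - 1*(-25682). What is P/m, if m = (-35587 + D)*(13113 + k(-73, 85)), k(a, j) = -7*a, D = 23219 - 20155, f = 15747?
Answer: -41429/221546676 ≈ -0.00018700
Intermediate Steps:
P = 82858 (P = 2*(15747 - 1*(-25682)) = 2*(15747 + 25682) = 2*41429 = 82858)
D = 3064
m = -443093352 (m = (-35587 + 3064)*(13113 - 7*(-73)) = -32523*(13113 + 511) = -32523*13624 = -443093352)
P/m = 82858/(-443093352) = 82858*(-1/443093352) = -41429/221546676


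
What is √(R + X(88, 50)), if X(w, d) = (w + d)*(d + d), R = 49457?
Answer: 61*√17 ≈ 251.51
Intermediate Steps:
X(w, d) = 2*d*(d + w) (X(w, d) = (d + w)*(2*d) = 2*d*(d + w))
√(R + X(88, 50)) = √(49457 + 2*50*(50 + 88)) = √(49457 + 2*50*138) = √(49457 + 13800) = √63257 = 61*√17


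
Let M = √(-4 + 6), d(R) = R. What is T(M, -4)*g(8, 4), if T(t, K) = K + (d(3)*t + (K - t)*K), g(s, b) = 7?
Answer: 84 + 49*√2 ≈ 153.30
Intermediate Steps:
M = √2 ≈ 1.4142
T(t, K) = K + 3*t + K*(K - t) (T(t, K) = K + (3*t + (K - t)*K) = K + (3*t + K*(K - t)) = K + 3*t + K*(K - t))
T(M, -4)*g(8, 4) = (-4 + (-4)² + 3*√2 - 1*(-4)*√2)*7 = (-4 + 16 + 3*√2 + 4*√2)*7 = (12 + 7*√2)*7 = 84 + 49*√2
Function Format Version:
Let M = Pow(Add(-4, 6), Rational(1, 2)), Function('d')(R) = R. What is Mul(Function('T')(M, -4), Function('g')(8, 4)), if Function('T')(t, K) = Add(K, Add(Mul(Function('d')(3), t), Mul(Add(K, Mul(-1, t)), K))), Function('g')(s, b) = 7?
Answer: Add(84, Mul(49, Pow(2, Rational(1, 2)))) ≈ 153.30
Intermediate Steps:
M = Pow(2, Rational(1, 2)) ≈ 1.4142
Function('T')(t, K) = Add(K, Mul(3, t), Mul(K, Add(K, Mul(-1, t)))) (Function('T')(t, K) = Add(K, Add(Mul(3, t), Mul(Add(K, Mul(-1, t)), K))) = Add(K, Add(Mul(3, t), Mul(K, Add(K, Mul(-1, t))))) = Add(K, Mul(3, t), Mul(K, Add(K, Mul(-1, t)))))
Mul(Function('T')(M, -4), Function('g')(8, 4)) = Mul(Add(-4, Pow(-4, 2), Mul(3, Pow(2, Rational(1, 2))), Mul(-1, -4, Pow(2, Rational(1, 2)))), 7) = Mul(Add(-4, 16, Mul(3, Pow(2, Rational(1, 2))), Mul(4, Pow(2, Rational(1, 2)))), 7) = Mul(Add(12, Mul(7, Pow(2, Rational(1, 2)))), 7) = Add(84, Mul(49, Pow(2, Rational(1, 2))))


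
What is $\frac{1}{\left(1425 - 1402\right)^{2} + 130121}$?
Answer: $\frac{1}{130650} \approx 7.654 \cdot 10^{-6}$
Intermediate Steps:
$\frac{1}{\left(1425 - 1402\right)^{2} + 130121} = \frac{1}{23^{2} + 130121} = \frac{1}{529 + 130121} = \frac{1}{130650}$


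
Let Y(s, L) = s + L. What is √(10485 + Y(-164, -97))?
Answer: 12*√71 ≈ 101.11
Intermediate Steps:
Y(s, L) = L + s
√(10485 + Y(-164, -97)) = √(10485 + (-97 - 164)) = √(10485 - 261) = √10224 = 12*√71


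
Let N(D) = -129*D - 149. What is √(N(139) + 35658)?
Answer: √17578 ≈ 132.58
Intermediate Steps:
N(D) = -149 - 129*D
√(N(139) + 35658) = √((-149 - 129*139) + 35658) = √((-149 - 17931) + 35658) = √(-18080 + 35658) = √17578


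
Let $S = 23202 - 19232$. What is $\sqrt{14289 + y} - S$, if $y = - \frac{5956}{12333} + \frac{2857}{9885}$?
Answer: $-3970 + \frac{\sqrt{2621813129794467130}}{13545745} \approx -3850.5$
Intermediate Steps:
$y = - \frac{2626631}{13545745}$ ($y = \left(-5956\right) \frac{1}{12333} + 2857 \cdot \frac{1}{9885} = - \frac{5956}{12333} + \frac{2857}{9885} = - \frac{2626631}{13545745} \approx -0.19391$)
$S = 3970$ ($S = 23202 - 19232 = 3970$)
$\sqrt{14289 + y} - S = \sqrt{14289 - \frac{2626631}{13545745}} - 3970 = \sqrt{\frac{193552523674}{13545745}} - 3970 = \frac{\sqrt{2621813129794467130}}{13545745} - 3970 = -3970 + \frac{\sqrt{2621813129794467130}}{13545745}$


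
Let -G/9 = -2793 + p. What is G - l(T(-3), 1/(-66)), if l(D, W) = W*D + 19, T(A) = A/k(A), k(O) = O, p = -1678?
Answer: 2654521/66 ≈ 40220.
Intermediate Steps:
G = 40239 (G = -9*(-2793 - 1678) = -9*(-4471) = 40239)
T(A) = 1 (T(A) = A/A = 1)
l(D, W) = 19 + D*W (l(D, W) = D*W + 19 = 19 + D*W)
G - l(T(-3), 1/(-66)) = 40239 - (19 + 1/(-66)) = 40239 - (19 + 1*(-1/66)) = 40239 - (19 - 1/66) = 40239 - 1*1253/66 = 40239 - 1253/66 = 2654521/66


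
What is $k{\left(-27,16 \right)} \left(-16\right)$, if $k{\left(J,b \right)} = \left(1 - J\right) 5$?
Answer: $-2240$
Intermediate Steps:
$k{\left(J,b \right)} = 5 - 5 J$
$k{\left(-27,16 \right)} \left(-16\right) = \left(5 - -135\right) \left(-16\right) = \left(5 + 135\right) \left(-16\right) = 140 \left(-16\right) = -2240$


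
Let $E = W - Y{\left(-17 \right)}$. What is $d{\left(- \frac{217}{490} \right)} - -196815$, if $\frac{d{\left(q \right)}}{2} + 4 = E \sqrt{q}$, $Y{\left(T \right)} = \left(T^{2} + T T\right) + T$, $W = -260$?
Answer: $196807 - \frac{821 i \sqrt{2170}}{35} \approx 1.9681 \cdot 10^{5} - 1092.7 i$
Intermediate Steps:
$Y{\left(T \right)} = T + 2 T^{2}$ ($Y{\left(T \right)} = \left(T^{2} + T^{2}\right) + T = 2 T^{2} + T = T + 2 T^{2}$)
$E = -821$ ($E = -260 - - 17 \left(1 + 2 \left(-17\right)\right) = -260 - - 17 \left(1 - 34\right) = -260 - \left(-17\right) \left(-33\right) = -260 - 561 = -821$)
$d{\left(q \right)} = -8 - 1642 \sqrt{q}$ ($d{\left(q \right)} = -8 + 2 \left(- 821 \sqrt{q}\right) = -8 - 1642 \sqrt{q}$)
$d{\left(- \frac{217}{490} \right)} - -196815 = \left(-8 - 1642 \sqrt{- \frac{217}{490}}\right) - -196815 = \left(-8 - 1642 \sqrt{\left(-217\right) \frac{1}{490}}\right) + 196815 = \left(-8 - 1642 \sqrt{- \frac{31}{70}}\right) + 196815 = \left(-8 - 1642 \frac{i \sqrt{2170}}{70}\right) + 196815 = \left(-8 - \frac{821 i \sqrt{2170}}{35}\right) + 196815 = 196807 - \frac{821 i \sqrt{2170}}{35}$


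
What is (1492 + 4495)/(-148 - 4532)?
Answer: -5987/4680 ≈ -1.2793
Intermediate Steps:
(1492 + 4495)/(-148 - 4532) = 5987/(-4680) = 5987*(-1/4680) = -5987/4680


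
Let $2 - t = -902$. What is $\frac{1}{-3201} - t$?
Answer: $- \frac{2893705}{3201} \approx -904.0$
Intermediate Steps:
$t = 904$ ($t = 2 - -902 = 2 + 902 = 904$)
$\frac{1}{-3201} - t = \frac{1}{-3201} - 904 = - \frac{1}{3201} - 904 = - \frac{2893705}{3201}$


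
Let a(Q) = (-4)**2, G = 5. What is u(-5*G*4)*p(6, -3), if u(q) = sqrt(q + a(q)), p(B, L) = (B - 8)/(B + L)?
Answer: -4*I*sqrt(21)/3 ≈ -6.1101*I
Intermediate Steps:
p(B, L) = (-8 + B)/(B + L)
a(Q) = 16
u(q) = sqrt(16 + q) (u(q) = sqrt(q + 16) = sqrt(16 + q))
u(-5*G*4)*p(6, -3) = sqrt(16 - 5*5*4)*((-8 + 6)/(6 - 3)) = sqrt(16 - 25*4)*(-2/3) = sqrt(16 - 100)*((1/3)*(-2)) = sqrt(-84)*(-2/3) = (2*I*sqrt(21))*(-2/3) = -4*I*sqrt(21)/3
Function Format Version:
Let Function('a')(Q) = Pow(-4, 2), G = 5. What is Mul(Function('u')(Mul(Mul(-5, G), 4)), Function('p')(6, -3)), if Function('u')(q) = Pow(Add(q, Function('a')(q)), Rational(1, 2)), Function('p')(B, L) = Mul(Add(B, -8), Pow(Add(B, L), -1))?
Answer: Mul(Rational(-4, 3), I, Pow(21, Rational(1, 2))) ≈ Mul(-6.1101, I)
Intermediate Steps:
Function('p')(B, L) = Mul(Pow(Add(B, L), -1), Add(-8, B)) (Function('p')(B, L) = Mul(Add(-8, B), Pow(Add(B, L), -1)) = Mul(Pow(Add(B, L), -1), Add(-8, B)))
Function('a')(Q) = 16
Function('u')(q) = Pow(Add(16, q), Rational(1, 2)) (Function('u')(q) = Pow(Add(q, 16), Rational(1, 2)) = Pow(Add(16, q), Rational(1, 2)))
Mul(Function('u')(Mul(Mul(-5, G), 4)), Function('p')(6, -3)) = Mul(Pow(Add(16, Mul(Mul(-5, 5), 4)), Rational(1, 2)), Mul(Pow(Add(6, -3), -1), Add(-8, 6))) = Mul(Pow(Add(16, Mul(-25, 4)), Rational(1, 2)), Mul(Pow(3, -1), -2)) = Mul(Pow(Add(16, -100), Rational(1, 2)), Mul(Rational(1, 3), -2)) = Mul(Pow(-84, Rational(1, 2)), Rational(-2, 3)) = Mul(Mul(2, I, Pow(21, Rational(1, 2))), Rational(-2, 3)) = Mul(Rational(-4, 3), I, Pow(21, Rational(1, 2)))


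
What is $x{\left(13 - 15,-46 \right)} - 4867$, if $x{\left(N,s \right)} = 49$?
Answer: $-4818$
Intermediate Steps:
$x{\left(13 - 15,-46 \right)} - 4867 = 49 - 4867 = -4818$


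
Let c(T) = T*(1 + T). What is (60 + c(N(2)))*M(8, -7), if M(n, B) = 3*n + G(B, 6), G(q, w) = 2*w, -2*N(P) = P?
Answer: 2160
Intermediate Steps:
N(P) = -P/2
M(n, B) = 12 + 3*n (M(n, B) = 3*n + 2*6 = 3*n + 12 = 12 + 3*n)
(60 + c(N(2)))*M(8, -7) = (60 + (-½*2)*(1 - ½*2))*(12 + 3*8) = (60 - (1 - 1))*(12 + 24) = (60 - 1*0)*36 = (60 + 0)*36 = 60*36 = 2160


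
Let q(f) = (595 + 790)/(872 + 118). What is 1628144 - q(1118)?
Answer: 322372235/198 ≈ 1.6281e+6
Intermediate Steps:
q(f) = 277/198 (q(f) = 1385/990 = 1385*(1/990) = 277/198)
1628144 - q(1118) = 1628144 - 1*277/198 = 1628144 - 277/198 = 322372235/198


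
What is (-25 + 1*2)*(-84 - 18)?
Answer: 2346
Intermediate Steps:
(-25 + 1*2)*(-84 - 18) = (-25 + 2)*(-102) = -23*(-102) = 2346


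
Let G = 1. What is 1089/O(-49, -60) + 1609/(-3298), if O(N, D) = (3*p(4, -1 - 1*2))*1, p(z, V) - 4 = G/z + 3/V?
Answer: 4767779/42874 ≈ 111.20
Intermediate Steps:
p(z, V) = 4 + 1/z + 3/V (p(z, V) = 4 + (1/z + 3/V) = 4 + 1/z + 3/V)
O(N, D) = 39/4 (O(N, D) = (3*(4 + 1/4 + 3/(-1 - 1*2)))*1 = (3*(4 + 1/4 + 3/(-1 - 2)))*1 = (3*(4 + 1/4 + 3/(-3)))*1 = (3*(4 + 1/4 + 3*(-1/3)))*1 = (3*(4 + 1/4 - 1))*1 = (3*(13/4))*1 = (39/4)*1 = 39/4)
1089/O(-49, -60) + 1609/(-3298) = 1089/(39/4) + 1609/(-3298) = 1089*(4/39) + 1609*(-1/3298) = 1452/13 - 1609/3298 = 4767779/42874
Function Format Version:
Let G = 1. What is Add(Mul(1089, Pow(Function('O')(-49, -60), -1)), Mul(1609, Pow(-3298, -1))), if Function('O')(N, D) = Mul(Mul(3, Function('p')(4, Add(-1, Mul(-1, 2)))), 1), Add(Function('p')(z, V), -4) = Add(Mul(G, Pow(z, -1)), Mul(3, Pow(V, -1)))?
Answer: Rational(4767779, 42874) ≈ 111.20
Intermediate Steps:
Function('p')(z, V) = Add(4, Pow(z, -1), Mul(3, Pow(V, -1))) (Function('p')(z, V) = Add(4, Add(Mul(1, Pow(z, -1)), Mul(3, Pow(V, -1)))) = Add(4, Add(Pow(z, -1), Mul(3, Pow(V, -1)))) = Add(4, Pow(z, -1), Mul(3, Pow(V, -1))))
Function('O')(N, D) = Rational(39, 4) (Function('O')(N, D) = Mul(Mul(3, Add(4, Pow(4, -1), Mul(3, Pow(Add(-1, Mul(-1, 2)), -1)))), 1) = Mul(Mul(3, Add(4, Rational(1, 4), Mul(3, Pow(Add(-1, -2), -1)))), 1) = Mul(Mul(3, Add(4, Rational(1, 4), Mul(3, Pow(-3, -1)))), 1) = Mul(Mul(3, Add(4, Rational(1, 4), Mul(3, Rational(-1, 3)))), 1) = Mul(Mul(3, Add(4, Rational(1, 4), -1)), 1) = Mul(Mul(3, Rational(13, 4)), 1) = Mul(Rational(39, 4), 1) = Rational(39, 4))
Add(Mul(1089, Pow(Function('O')(-49, -60), -1)), Mul(1609, Pow(-3298, -1))) = Add(Mul(1089, Pow(Rational(39, 4), -1)), Mul(1609, Pow(-3298, -1))) = Add(Mul(1089, Rational(4, 39)), Mul(1609, Rational(-1, 3298))) = Add(Rational(1452, 13), Rational(-1609, 3298)) = Rational(4767779, 42874)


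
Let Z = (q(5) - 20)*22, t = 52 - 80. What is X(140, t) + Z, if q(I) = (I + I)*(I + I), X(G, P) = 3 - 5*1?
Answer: 1758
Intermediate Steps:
t = -28
X(G, P) = -2 (X(G, P) = 3 - 5 = -2)
q(I) = 4*I**2 (q(I) = (2*I)*(2*I) = 4*I**2)
Z = 1760 (Z = (4*5**2 - 20)*22 = (4*25 - 20)*22 = (100 - 20)*22 = 80*22 = 1760)
X(140, t) + Z = -2 + 1760 = 1758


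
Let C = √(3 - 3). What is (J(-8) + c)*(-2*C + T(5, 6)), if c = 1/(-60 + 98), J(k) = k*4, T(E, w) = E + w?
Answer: -13365/38 ≈ -351.71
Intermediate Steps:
J(k) = 4*k
C = 0 (C = √0 = 0)
c = 1/38 ≈ 0.026316
(J(-8) + c)*(-2*C + T(5, 6)) = (4*(-8) + 1/38)*(-2*0 + (5 + 6)) = (-32 + 1/38)*(0 + 11) = -1215/38*11 = -13365/38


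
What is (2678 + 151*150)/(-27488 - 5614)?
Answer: -12664/16551 ≈ -0.76515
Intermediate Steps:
(2678 + 151*150)/(-27488 - 5614) = (2678 + 22650)/(-33102) = 25328*(-1/33102) = -12664/16551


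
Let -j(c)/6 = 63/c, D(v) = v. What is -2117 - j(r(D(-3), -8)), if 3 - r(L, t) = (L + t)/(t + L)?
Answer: -1928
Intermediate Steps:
r(L, t) = 2 (r(L, t) = 3 - (L + t)/(t + L) = 3 - (L + t)/(L + t) = 3 - 1*1 = 3 - 1 = 2)
j(c) = -378/c
-2117 - j(r(D(-3), -8)) = -2117 - (-378)/2 = -2117 - 1*(-189) = -2117 + 189 = -1928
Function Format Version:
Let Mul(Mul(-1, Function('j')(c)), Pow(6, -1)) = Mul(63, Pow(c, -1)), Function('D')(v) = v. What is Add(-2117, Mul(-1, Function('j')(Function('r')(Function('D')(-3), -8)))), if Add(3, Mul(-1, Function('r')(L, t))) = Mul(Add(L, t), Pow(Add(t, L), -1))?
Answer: -1928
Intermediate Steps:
Function('r')(L, t) = 2 (Function('r')(L, t) = Add(3, Mul(-1, Mul(Add(L, t), Pow(Add(t, L), -1)))) = Add(3, Mul(-1, Mul(Add(L, t), Pow(Add(L, t), -1)))) = Add(3, Mul(-1, 1)) = Add(3, -1) = 2)
Function('j')(c) = Mul(-378, Pow(c, -1)) (Function('j')(c) = Mul(-6, Mul(63, Pow(c, -1))) = Mul(-378, Pow(c, -1)))
Add(-2117, Mul(-1, Function('j')(Function('r')(Function('D')(-3), -8)))) = Add(-2117, Mul(-1, Mul(-378, Pow(2, -1)))) = Add(-2117, Mul(-1, Mul(-378, Rational(1, 2)))) = Add(-2117, Mul(-1, -189)) = Add(-2117, 189) = -1928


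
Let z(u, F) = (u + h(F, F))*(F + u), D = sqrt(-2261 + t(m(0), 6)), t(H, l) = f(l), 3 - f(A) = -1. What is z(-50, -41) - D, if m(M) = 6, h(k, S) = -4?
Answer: 4914 - I*sqrt(2257) ≈ 4914.0 - 47.508*I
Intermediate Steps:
f(A) = 4 (f(A) = 3 - 1*(-1) = 3 + 1 = 4)
t(H, l) = 4
D = I*sqrt(2257) (D = sqrt(-2261 + 4) = sqrt(-2257) = I*sqrt(2257) ≈ 47.508*I)
z(u, F) = (-4 + u)*(F + u) (z(u, F) = (u - 4)*(F + u) = (-4 + u)*(F + u))
z(-50, -41) - D = ((-50)**2 - 4*(-41) - 4*(-50) - 41*(-50)) - I*sqrt(2257) = (2500 + 164 + 200 + 2050) - I*sqrt(2257) = 4914 - I*sqrt(2257)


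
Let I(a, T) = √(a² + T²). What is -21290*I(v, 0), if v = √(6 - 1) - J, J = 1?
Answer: 21290 - 21290*√5 ≈ -26316.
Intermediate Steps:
v = -1 + √5 (v = √(6 - 1) - 1*1 = √5 - 1 = -1 + √5 ≈ 1.2361)
I(a, T) = √(T² + a²)
-21290*I(v, 0) = -21290*√(0² + (-1 + √5)²) = -21290*√(0 + (-1 + √5)²) = -(-21290 + 21290*√5) = -21290*(-1 + √5) = 21290 - 21290*√5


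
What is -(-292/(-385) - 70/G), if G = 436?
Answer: -50181/83930 ≈ -0.59789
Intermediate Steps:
-(-292/(-385) - 70/G) = -(-292/(-385) - 70/436) = -(-292*(-1/385) - 70*1/436) = -(292/385 - 35/218) = -1*50181/83930 = -50181/83930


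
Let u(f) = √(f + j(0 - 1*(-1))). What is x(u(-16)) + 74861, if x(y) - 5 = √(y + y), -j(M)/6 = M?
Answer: 74866 + 2^(¾)*11^(¼)*√I ≈ 74868.0 + 2.1657*I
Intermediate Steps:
j(M) = -6*M
u(f) = √(-6 + f) (u(f) = √(f - 6*(0 - 1*(-1))) = √(f - 6*(0 + 1)) = √(f - 6*1) = √(f - 6) = √(-6 + f))
x(y) = 5 + √2*√y (x(y) = 5 + √(y + y) = 5 + √(2*y) = 5 + √2*√y)
x(u(-16)) + 74861 = (5 + √2*√(√(-6 - 16))) + 74861 = (5 + √2*√(√(-22))) + 74861 = (5 + √2*√(I*√22)) + 74861 = (5 + √2*(22^(¼)*√I)) + 74861 = (5 + 2^(¾)*11^(¼)*√I) + 74861 = 74866 + 2^(¾)*11^(¼)*√I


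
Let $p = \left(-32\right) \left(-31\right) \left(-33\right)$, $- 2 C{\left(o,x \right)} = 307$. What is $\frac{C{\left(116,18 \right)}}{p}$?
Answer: $\frac{307}{65472} \approx 0.004689$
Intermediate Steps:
$C{\left(o,x \right)} = - \frac{307}{2}$ ($C{\left(o,x \right)} = \left(- \frac{1}{2}\right) 307 = - \frac{307}{2}$)
$p = -32736$ ($p = 992 \left(-33\right) = -32736$)
$\frac{C{\left(116,18 \right)}}{p} = - \frac{307}{2 \left(-32736\right)} = \left(- \frac{307}{2}\right) \left(- \frac{1}{32736}\right) = \frac{307}{65472}$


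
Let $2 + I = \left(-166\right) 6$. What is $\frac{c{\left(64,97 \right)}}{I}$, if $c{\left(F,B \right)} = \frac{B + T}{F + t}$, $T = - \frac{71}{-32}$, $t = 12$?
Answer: $- \frac{3175}{2427136} \approx -0.0013081$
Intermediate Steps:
$T = \frac{71}{32}$ ($T = \left(-71\right) \left(- \frac{1}{32}\right) = \frac{71}{32} \approx 2.2188$)
$I = -998$ ($I = -2 - 996 = -998$)
$c{\left(F,B \right)} = \frac{\frac{71}{32} + B}{12 + F}$ ($c{\left(F,B \right)} = \frac{B + \frac{71}{32}}{F + 12} = \frac{\frac{71}{32} + B}{12 + F}$)
$\frac{c{\left(64,97 \right)}}{I} = \frac{\frac{1}{12 + 64} \left(\frac{71}{32} + 97\right)}{-998} = \frac{1}{76} \cdot \frac{3175}{32} \left(- \frac{1}{998}\right) = \frac{3175}{2432} \left(- \frac{1}{998}\right) = - \frac{3175}{2427136}$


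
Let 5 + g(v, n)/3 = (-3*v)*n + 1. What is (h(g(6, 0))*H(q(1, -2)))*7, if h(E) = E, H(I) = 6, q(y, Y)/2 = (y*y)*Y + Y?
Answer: -504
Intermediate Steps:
q(y, Y) = 2*Y + 2*Y*y² (q(y, Y) = 2*((y*y)*Y + Y) = 2*(y²*Y + Y) = 2*(Y*y² + Y) = 2*(Y + Y*y²) = 2*Y + 2*Y*y²)
g(v, n) = -12 - 9*n*v (g(v, n) = -15 + 3*((-3*v)*n + 1) = -15 + 3*(-3*n*v + 1) = -15 + 3*(1 - 3*n*v) = -15 + (3 - 9*n*v) = -12 - 9*n*v)
(h(g(6, 0))*H(q(1, -2)))*7 = ((-12 - 9*0*6)*6)*7 = ((-12 + 0)*6)*7 = -12*6*7 = -72*7 = -504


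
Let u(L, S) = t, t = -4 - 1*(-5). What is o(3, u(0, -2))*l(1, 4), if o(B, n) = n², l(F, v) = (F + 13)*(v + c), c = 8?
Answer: 168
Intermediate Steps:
l(F, v) = (8 + v)*(13 + F) (l(F, v) = (F + 13)*(v + 8) = (13 + F)*(8 + v) = (8 + v)*(13 + F))
t = 1 (t = -4 + 5 = 1)
u(L, S) = 1
o(3, u(0, -2))*l(1, 4) = 1²*(104 + 8*1 + 13*4 + 1*4) = 1*(104 + 8 + 52 + 4) = 1*168 = 168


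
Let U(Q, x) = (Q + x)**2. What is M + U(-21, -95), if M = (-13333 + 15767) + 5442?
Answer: 21332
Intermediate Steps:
M = 7876 (M = 2434 + 5442 = 7876)
M + U(-21, -95) = 7876 + (-21 - 95)**2 = 7876 + (-116)**2 = 7876 + 13456 = 21332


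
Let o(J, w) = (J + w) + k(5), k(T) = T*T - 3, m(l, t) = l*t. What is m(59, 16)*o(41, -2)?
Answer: 57584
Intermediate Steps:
k(T) = -3 + T² (k(T) = T² - 3 = -3 + T²)
o(J, w) = 22 + J + w (o(J, w) = (J + w) + (-3 + 5²) = (J + w) + (-3 + 25) = (J + w) + 22 = 22 + J + w)
m(59, 16)*o(41, -2) = (59*16)*(22 + 41 - 2) = 944*61 = 57584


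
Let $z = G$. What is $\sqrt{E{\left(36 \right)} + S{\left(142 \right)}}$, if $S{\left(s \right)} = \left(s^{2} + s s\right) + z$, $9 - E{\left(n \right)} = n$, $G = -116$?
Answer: $3 \sqrt{4465} \approx 200.46$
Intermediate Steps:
$z = -116$
$E{\left(n \right)} = 9 - n$
$S{\left(s \right)} = -116 + 2 s^{2}$ ($S{\left(s \right)} = \left(s^{2} + s s\right) - 116 = \left(s^{2} + s^{2}\right) - 116 = 2 s^{2} - 116 = -116 + 2 s^{2}$)
$\sqrt{E{\left(36 \right)} + S{\left(142 \right)}} = \sqrt{\left(9 - 36\right) - \left(116 - 2 \cdot 142^{2}\right)} = \sqrt{\left(9 - 36\right) + \left(-116 + 2 \cdot 20164\right)} = \sqrt{-27 + \left(-116 + 40328\right)} = \sqrt{-27 + 40212} = \sqrt{40185} = 3 \sqrt{4465}$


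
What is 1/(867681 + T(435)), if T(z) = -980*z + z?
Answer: 1/441816 ≈ 2.2634e-6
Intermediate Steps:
T(z) = -979*z
1/(867681 + T(435)) = 1/(867681 - 979*435) = 1/(867681 - 425865) = 1/441816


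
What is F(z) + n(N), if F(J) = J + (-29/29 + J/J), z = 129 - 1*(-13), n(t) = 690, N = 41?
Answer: 832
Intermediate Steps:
z = 142 (z = 129 + 13 = 142)
F(J) = J (F(J) = J + (-29*1/29 + 1) = J + (-1 + 1) = J + 0 = J)
F(z) + n(N) = 142 + 690 = 832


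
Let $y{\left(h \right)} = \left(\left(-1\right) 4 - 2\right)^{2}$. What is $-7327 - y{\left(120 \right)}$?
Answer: $-7363$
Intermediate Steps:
$y{\left(h \right)} = 36$ ($y{\left(h \right)} = \left(-4 - 2\right)^{2} = \left(-6\right)^{2} = 36$)
$-7327 - y{\left(120 \right)} = -7327 - 36 = -7363$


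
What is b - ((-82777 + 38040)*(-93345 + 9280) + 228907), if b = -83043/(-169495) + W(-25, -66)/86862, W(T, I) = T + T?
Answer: -27686319627191700982/7361337345 ≈ -3.7610e+9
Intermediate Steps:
W(T, I) = 2*T
b = 3602403158/7361337345 (b = -83043/(-169495) + (2*(-25))/86862 = -83043*(-1/169495) - 50*1/86862 = 83043/169495 - 25/43431 = 3602403158/7361337345 ≈ 0.48937)
b - ((-82777 + 38040)*(-93345 + 9280) + 228907) = 3602403158/7361337345 - ((-82777 + 38040)*(-93345 + 9280) + 228907) = 3602403158/7361337345 - (-44737*(-84065) + 228907) = 3602403158/7361337345 - (3760815905 + 228907) = 3602403158/7361337345 - 1*3761044812 = 3602403158/7361337345 - 3761044812 = -27686319627191700982/7361337345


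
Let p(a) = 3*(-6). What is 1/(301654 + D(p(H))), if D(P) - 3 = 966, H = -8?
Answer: 1/302623 ≈ 3.3044e-6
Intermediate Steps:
p(a) = -18
D(P) = 969 (D(P) = 3 + 966 = 969)
1/(301654 + D(p(H))) = 1/(301654 + 969) = 1/302623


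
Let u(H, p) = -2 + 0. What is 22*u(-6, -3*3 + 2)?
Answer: -44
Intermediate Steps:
u(H, p) = -2
22*u(-6, -3*3 + 2) = 22*(-2) = -44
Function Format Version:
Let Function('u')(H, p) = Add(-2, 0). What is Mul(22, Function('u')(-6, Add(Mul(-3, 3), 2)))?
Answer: -44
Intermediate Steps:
Function('u')(H, p) = -2
Mul(22, Function('u')(-6, Add(Mul(-3, 3), 2))) = Mul(22, -2) = -44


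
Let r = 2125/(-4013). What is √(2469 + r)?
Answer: 2*√9938166409/4013 ≈ 49.684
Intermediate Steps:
r = -2125/4013 (r = 2125*(-1/4013) = -2125/4013 ≈ -0.52953)
√(2469 + r) = √(2469 - 2125/4013) = √(9905972/4013) = 2*√9938166409/4013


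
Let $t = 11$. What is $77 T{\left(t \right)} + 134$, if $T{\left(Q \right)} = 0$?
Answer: $134$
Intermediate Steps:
$77 T{\left(t \right)} + 134 = 77 \cdot 0 + 134 = 0 + 134 = 134$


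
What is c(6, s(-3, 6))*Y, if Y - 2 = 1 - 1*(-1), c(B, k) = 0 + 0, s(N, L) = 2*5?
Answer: 0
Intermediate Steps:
s(N, L) = 10
c(B, k) = 0
Y = 4 (Y = 2 + (1 - 1*(-1)) = 2 + (1 + 1) = 2 + 2 = 4)
c(6, s(-3, 6))*Y = 0*4 = 0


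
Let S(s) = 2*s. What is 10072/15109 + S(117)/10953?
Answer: 12650458/18387653 ≈ 0.68799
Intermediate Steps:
10072/15109 + S(117)/10953 = 10072/15109 + (2*117)/10953 = 10072*(1/15109) + 234*(1/10953) = 10072/15109 + 26/1217 = 12650458/18387653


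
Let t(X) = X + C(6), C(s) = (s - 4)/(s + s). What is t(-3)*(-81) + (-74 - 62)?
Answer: 187/2 ≈ 93.500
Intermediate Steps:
C(s) = (-4 + s)/(2*s) (C(s) = (-4 + s)/((2*s)) = (-4 + s)*(1/(2*s)) = (-4 + s)/(2*s))
t(X) = 1/6 + X (t(X) = X + (1/2)*(-4 + 6)/6 = X + (1/2)*(1/6)*2 = X + 1/6 = 1/6 + X)
t(-3)*(-81) + (-74 - 62) = (1/6 - 3)*(-81) + (-74 - 62) = -17/6*(-81) - 136 = 459/2 - 136 = 187/2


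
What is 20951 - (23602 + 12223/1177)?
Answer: -3132450/1177 ≈ -2661.4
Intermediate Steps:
20951 - (23602 + 12223/1177) = 20951 - 1*27791777/1177 = 20951 - 27791777/1177 = -3132450/1177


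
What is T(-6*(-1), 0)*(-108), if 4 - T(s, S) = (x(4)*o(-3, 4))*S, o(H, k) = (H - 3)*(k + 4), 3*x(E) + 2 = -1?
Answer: -432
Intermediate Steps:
x(E) = -1 (x(E) = -⅔ + (⅓)*(-1) = -⅔ - ⅓ = -1)
o(H, k) = (-3 + H)*(4 + k)
T(s, S) = 4 - 48*S (T(s, S) = 4 - (-(-12 - 3*4 + 4*(-3) - 3*4))*S = 4 - (-(-12 - 12 - 12 - 12))*S = 4 - (-1*(-48))*S = 4 - 48*S)
T(-6*(-1), 0)*(-108) = (4 - 48*0)*(-108) = (4 + 0)*(-108) = 4*(-108) = -432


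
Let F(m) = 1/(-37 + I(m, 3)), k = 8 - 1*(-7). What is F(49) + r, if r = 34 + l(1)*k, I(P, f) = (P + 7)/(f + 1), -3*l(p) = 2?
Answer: 551/23 ≈ 23.957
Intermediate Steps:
l(p) = -⅔ (l(p) = -⅓*2 = -⅔)
I(P, f) = (7 + P)/(1 + f)
k = 15 (k = 8 + 7 = 15)
F(m) = 1/(-141/4 + m/4) (F(m) = 1/(-37 + (7 + m)/(1 + 3)) = 1/(-37 + (7 + m)/4) = 1/(-37 + (7/4 + m/4)) = 1/(-141/4 + m/4))
r = 24 (r = 34 - ⅔*15 = 34 - 10 = 24)
F(49) + r = 4/(-141 + 49) + 24 = 4/(-92) + 24 = 4*(-1/92) + 24 = -1/23 + 24 = 551/23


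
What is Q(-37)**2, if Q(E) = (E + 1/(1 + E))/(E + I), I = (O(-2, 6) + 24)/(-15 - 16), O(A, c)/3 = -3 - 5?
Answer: 1776889/1774224 ≈ 1.0015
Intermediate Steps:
O(A, c) = -24 (O(A, c) = 3*(-3 - 5) = 3*(-8) = -24)
I = 0 (I = (-24 + 24)/(-15 - 16) = 0/(-31) = 0*(-1/31) = 0)
Q(E) = (E + 1/(1 + E))/E (Q(E) = (E + 1/(1 + E))/(E + 0) = (E + 1/(1 + E))/E)
Q(-37)**2 = ((1 - 37 + (-37)**2)/((-37)*(1 - 37)))**2 = (-1/37*(1 - 37 + 1369)/(-36))**2 = (-1/37*(-1/36)*1333)**2 = (1333/1332)**2 = 1776889/1774224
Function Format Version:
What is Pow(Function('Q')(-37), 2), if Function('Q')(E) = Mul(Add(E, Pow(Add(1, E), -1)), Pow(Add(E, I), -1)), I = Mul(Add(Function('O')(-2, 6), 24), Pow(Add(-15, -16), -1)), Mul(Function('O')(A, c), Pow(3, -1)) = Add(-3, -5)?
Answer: Rational(1776889, 1774224) ≈ 1.0015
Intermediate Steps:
Function('O')(A, c) = -24 (Function('O')(A, c) = Mul(3, Add(-3, -5)) = Mul(3, -8) = -24)
I = 0 (I = Mul(Add(-24, 24), Pow(Add(-15, -16), -1)) = Mul(0, Pow(-31, -1)) = Mul(0, Rational(-1, 31)) = 0)
Function('Q')(E) = Mul(Pow(E, -1), Add(E, Pow(Add(1, E), -1))) (Function('Q')(E) = Mul(Add(E, Pow(Add(1, E), -1)), Pow(Add(E, 0), -1)) = Mul(Add(E, Pow(Add(1, E), -1)), Pow(E, -1)) = Mul(Pow(E, -1), Add(E, Pow(Add(1, E), -1))))
Pow(Function('Q')(-37), 2) = Pow(Mul(Pow(-37, -1), Pow(Add(1, -37), -1), Add(1, -37, Pow(-37, 2))), 2) = Pow(Mul(Rational(-1, 37), Pow(-36, -1), Add(1, -37, 1369)), 2) = Pow(Mul(Rational(-1, 37), Rational(-1, 36), 1333), 2) = Pow(Rational(1333, 1332), 2) = Rational(1776889, 1774224)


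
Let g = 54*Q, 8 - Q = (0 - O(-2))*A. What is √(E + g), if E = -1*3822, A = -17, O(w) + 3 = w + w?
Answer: 2*√759 ≈ 55.100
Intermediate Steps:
O(w) = -3 + 2*w (O(w) = -3 + (w + w) = -3 + 2*w)
Q = 127 (Q = 8 - (0 - (-3 + 2*(-2)))*(-17) = 8 - (0 - (-3 - 4))*(-17) = 8 - (0 - 1*(-7))*(-17) = 8 - (0 + 7)*(-17) = 8 - 7*(-17) = 8 - 1*(-119) = 8 + 119 = 127)
E = -3822
g = 6858 (g = 54*127 = 6858)
√(E + g) = √(-3822 + 6858) = √3036 = 2*√759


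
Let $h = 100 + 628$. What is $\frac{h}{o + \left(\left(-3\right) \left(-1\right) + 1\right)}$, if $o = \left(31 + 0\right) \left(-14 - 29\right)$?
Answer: $- \frac{728}{1329} \approx -0.54778$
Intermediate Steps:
$h = 728$
$o = -1333$ ($o = 31 \left(-43\right) = -1333$)
$\frac{h}{o + \left(\left(-3\right) \left(-1\right) + 1\right)} = \frac{728}{-1333 + \left(\left(-3\right) \left(-1\right) + 1\right)} = \frac{728}{-1333 + \left(3 + 1\right)} = \frac{728}{-1333 + 4} = \frac{728}{-1329} = 728 \left(- \frac{1}{1329}\right) = - \frac{728}{1329}$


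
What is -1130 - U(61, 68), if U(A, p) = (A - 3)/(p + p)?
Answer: -76869/68 ≈ -1130.4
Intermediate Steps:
U(A, p) = (-3 + A)/(2*p) (U(A, p) = (-3 + A)/((2*p)) = (-3 + A)*(1/(2*p)) = (-3 + A)/(2*p))
-1130 - U(61, 68) = -1130 - (-3 + 61)/(2*68) = -1130 - 58/(2*68) = -1130 - 1*29/68 = -1130 - 29/68 = -76869/68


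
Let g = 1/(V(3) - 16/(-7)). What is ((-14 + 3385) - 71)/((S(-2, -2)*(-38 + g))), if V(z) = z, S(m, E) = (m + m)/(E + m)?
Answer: -122100/1399 ≈ -87.277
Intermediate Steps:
S(m, E) = 2*m/(E + m) (S(m, E) = (2*m)/(E + m) = 2*m/(E + m))
g = 7/37 (g = 1/(3 - 16/(-7)) = 1/(3 - 16*(-⅐)) = 1/(3 + 16/7) = 1/(37/7) = 7/37 ≈ 0.18919)
((-14 + 3385) - 71)/((S(-2, -2)*(-38 + g))) = ((-14 + 3385) - 71)/(((2*(-2)/(-2 - 2))*(-38 + 7/37))) = (3371 - 71)/(((2*(-2)/(-4))*(-1399/37))) = 3300/(((2*(-2)*(-¼))*(-1399/37))) = 3300/((1*(-1399/37))) = 3300/(-1399/37) = 3300*(-37/1399) = -122100/1399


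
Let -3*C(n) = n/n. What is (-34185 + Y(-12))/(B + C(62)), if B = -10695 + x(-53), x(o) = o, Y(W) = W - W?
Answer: 20511/6449 ≈ 3.1805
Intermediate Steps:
Y(W) = 0
C(n) = -⅓ (C(n) = -n/(3*n) = -⅓*1 = -⅓)
B = -10748 (B = -10695 - 53 = -10748)
(-34185 + Y(-12))/(B + C(62)) = (-34185 + 0)/(-10748 - ⅓) = -34185/(-32245/3) = -34185*(-3/32245) = 20511/6449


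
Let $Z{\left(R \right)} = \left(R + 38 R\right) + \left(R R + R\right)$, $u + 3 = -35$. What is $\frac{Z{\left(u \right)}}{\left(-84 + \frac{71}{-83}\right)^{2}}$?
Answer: $- \frac{523564}{49603849} \approx -0.010555$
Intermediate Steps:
$u = -38$ ($u = -3 - 35 = -38$)
$Z{\left(R \right)} = R^{2} + 40 R$ ($Z{\left(R \right)} = 39 R + \left(R^{2} + R\right) = 39 R + \left(R + R^{2}\right) = R^{2} + 40 R$)
$\frac{Z{\left(u \right)}}{\left(-84 + \frac{71}{-83}\right)^{2}} = \frac{\left(-38\right) \left(40 - 38\right)}{\left(-84 + \frac{71}{-83}\right)^{2}} = \frac{\left(-38\right) 2}{\left(-84 + 71 \left(- \frac{1}{83}\right)\right)^{2}} = - \frac{76}{\left(-84 - \frac{71}{83}\right)^{2}} = - \frac{76}{\left(- \frac{7043}{83}\right)^{2}} = - \frac{76}{\frac{49603849}{6889}} = \left(-76\right) \frac{6889}{49603849} = - \frac{523564}{49603849}$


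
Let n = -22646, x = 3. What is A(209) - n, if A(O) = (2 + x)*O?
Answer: 23691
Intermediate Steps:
A(O) = 5*O (A(O) = (2 + 3)*O = 5*O)
A(209) - n = 5*209 - 1*(-22646) = 1045 + 22646 = 23691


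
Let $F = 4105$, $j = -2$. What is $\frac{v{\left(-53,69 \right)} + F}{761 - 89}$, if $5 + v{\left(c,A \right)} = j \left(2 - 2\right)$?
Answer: $\frac{1025}{168} \approx 6.1012$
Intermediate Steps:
$v{\left(c,A \right)} = -5$ ($v{\left(c,A \right)} = -5 - 2 \left(2 - 2\right) = -5 - 0 = -5 + 0 = -5$)
$\frac{v{\left(-53,69 \right)} + F}{761 - 89} = \frac{-5 + 4105}{761 - 89} = \frac{4100}{672} = 4100 \cdot \frac{1}{672} = \frac{1025}{168}$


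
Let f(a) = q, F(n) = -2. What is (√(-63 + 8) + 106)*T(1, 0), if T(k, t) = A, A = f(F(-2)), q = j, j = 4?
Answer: 424 + 4*I*√55 ≈ 424.0 + 29.665*I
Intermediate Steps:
q = 4
f(a) = 4
A = 4
T(k, t) = 4
(√(-63 + 8) + 106)*T(1, 0) = (√(-63 + 8) + 106)*4 = (√(-55) + 106)*4 = (I*√55 + 106)*4 = (106 + I*√55)*4 = 424 + 4*I*√55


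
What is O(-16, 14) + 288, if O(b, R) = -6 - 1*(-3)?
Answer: 285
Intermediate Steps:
O(b, R) = -3 (O(b, R) = -6 + 3 = -3)
O(-16, 14) + 288 = -3 + 288 = 285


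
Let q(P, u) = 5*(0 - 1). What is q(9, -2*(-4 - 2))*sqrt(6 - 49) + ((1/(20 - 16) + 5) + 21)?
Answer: 105/4 - 5*I*sqrt(43) ≈ 26.25 - 32.787*I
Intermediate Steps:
q(P, u) = -5 (q(P, u) = 5*(-1) = -5)
q(9, -2*(-4 - 2))*sqrt(6 - 49) + ((1/(20 - 16) + 5) + 21) = -5*sqrt(6 - 49) + ((1/(20 - 16) + 5) + 21) = -5*I*sqrt(43) + ((1/4 + 5) + 21) = -5*I*sqrt(43) + (21/4 + 21) = -5*I*sqrt(43) + 105/4 = 105/4 - 5*I*sqrt(43)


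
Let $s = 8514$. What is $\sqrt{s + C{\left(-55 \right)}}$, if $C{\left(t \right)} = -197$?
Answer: $\sqrt{8317} \approx 91.198$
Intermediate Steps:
$\sqrt{s + C{\left(-55 \right)}} = \sqrt{8514 - 197} = \sqrt{8317}$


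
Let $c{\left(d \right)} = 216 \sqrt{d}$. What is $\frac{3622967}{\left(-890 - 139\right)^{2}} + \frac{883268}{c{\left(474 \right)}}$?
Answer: $\frac{3622967}{1058841} + \frac{220817 \sqrt{474}}{25596} \approx 191.24$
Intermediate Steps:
$\frac{3622967}{\left(-890 - 139\right)^{2}} + \frac{883268}{c{\left(474 \right)}} = \frac{3622967}{\left(-890 - 139\right)^{2}} + \frac{883268}{216 \sqrt{474}} = \frac{3622967}{\left(-1029\right)^{2}} + 883268 \frac{\sqrt{474}}{102384} = \frac{3622967}{1058841} + \frac{220817 \sqrt{474}}{25596}$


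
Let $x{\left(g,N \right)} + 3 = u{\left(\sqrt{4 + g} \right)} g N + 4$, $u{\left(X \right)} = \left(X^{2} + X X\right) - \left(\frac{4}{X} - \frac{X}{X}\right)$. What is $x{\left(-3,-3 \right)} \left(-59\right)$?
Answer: $472$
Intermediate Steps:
$u{\left(X \right)} = 1 - \frac{4}{X} + 2 X^{2}$ ($u{\left(X \right)} = \left(X^{2} + X^{2}\right) + \left(- \frac{4}{X} + 1\right) = 2 X^{2} + \left(1 - \frac{4}{X}\right) = 1 - \frac{4}{X} + 2 X^{2}$)
$x{\left(g,N \right)} = 1 + \frac{N g \left(-4 + \sqrt{4 + g} + 2 \left(4 + g\right)^{\frac{3}{2}}\right)}{\sqrt{4 + g}}$ ($x{\left(g,N \right)} = -3 + \left(\frac{-4 + \sqrt{4 + g} + 2 \left(\sqrt{4 + g}\right)^{3}}{\sqrt{4 + g}} g N + 4\right) = -3 + \left(\frac{-4 + \sqrt{4 + g} + 2 \left(4 + g\right)^{\frac{3}{2}}}{\sqrt{4 + g}} g N + 4\right) = -3 + \left(\frac{g \left(-4 + \sqrt{4 + g} + 2 \left(4 + g\right)^{\frac{3}{2}}\right)}{\sqrt{4 + g}} N + 4\right) = -3 + \left(\frac{N g \left(-4 + \sqrt{4 + g} + 2 \left(4 + g\right)^{\frac{3}{2}}\right)}{\sqrt{4 + g}} + 4\right) = -3 + \left(4 + \frac{N g \left(-4 + \sqrt{4 + g} + 2 \left(4 + g\right)^{\frac{3}{2}}\right)}{\sqrt{4 + g}}\right) = 1 + \frac{N g \left(-4 + \sqrt{4 + g} + 2 \left(4 + g\right)^{\frac{3}{2}}\right)}{\sqrt{4 + g}}$)
$x{\left(-3,-3 \right)} \left(-59\right) = \left(1 + 2 \left(-3\right) \left(-3\right)^{2} + 9 \left(-3\right) \left(-3\right) - \left(-12\right) \left(-3\right) \frac{1}{\sqrt{4 - 3}}\right) \left(-59\right) = \left(1 + 2 \left(-3\right) 9 + 81 - \left(-12\right) \left(-3\right) \frac{1}{\sqrt{1}}\right) \left(-59\right) = \left(1 - 54 + 81 - \left(-12\right) \left(-3\right) 1\right) \left(-59\right) = \left(1 - 54 + 81 - 36\right) \left(-59\right) = \left(-8\right) \left(-59\right) = 472$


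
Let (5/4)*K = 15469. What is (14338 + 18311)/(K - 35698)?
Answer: -163245/116614 ≈ -1.3999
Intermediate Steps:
K = 61876/5 (K = (⅘)*15469 = 61876/5 ≈ 12375.)
(14338 + 18311)/(K - 35698) = (14338 + 18311)/(61876/5 - 35698) = 32649/(-116614/5) = 32649*(-5/116614) = -163245/116614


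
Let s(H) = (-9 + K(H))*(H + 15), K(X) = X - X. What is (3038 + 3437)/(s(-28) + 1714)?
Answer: 6475/1831 ≈ 3.5363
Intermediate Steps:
K(X) = 0
s(H) = -135 - 9*H (s(H) = (-9 + 0)*(H + 15) = -9*(15 + H) = -135 - 9*H)
(3038 + 3437)/(s(-28) + 1714) = (3038 + 3437)/((-135 - 9*(-28)) + 1714) = 6475/((-135 + 252) + 1714) = 6475/(117 + 1714) = 6475/1831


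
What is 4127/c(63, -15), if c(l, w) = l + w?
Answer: 4127/48 ≈ 85.979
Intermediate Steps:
4127/c(63, -15) = 4127/(63 - 15) = 4127/48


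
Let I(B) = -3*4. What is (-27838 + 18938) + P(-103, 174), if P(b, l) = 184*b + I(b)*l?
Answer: -29940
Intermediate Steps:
I(B) = -12
P(b, l) = -12*l + 184*b (P(b, l) = 184*b - 12*l = -12*l + 184*b)
(-27838 + 18938) + P(-103, 174) = (-27838 + 18938) + (-12*174 + 184*(-103)) = -8900 + (-2088 - 18952) = -8900 - 21040 = -29940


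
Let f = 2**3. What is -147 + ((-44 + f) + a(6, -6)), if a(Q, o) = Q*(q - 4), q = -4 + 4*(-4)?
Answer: -327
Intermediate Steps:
q = -20 (q = -4 - 16 = -20)
f = 8
a(Q, o) = -24*Q (a(Q, o) = Q*(-20 - 4) = Q*(-24) = -24*Q)
-147 + ((-44 + f) + a(6, -6)) = -147 + ((-44 + 8) - 24*6) = -147 + (-36 - 144) = -147 - 180 = -327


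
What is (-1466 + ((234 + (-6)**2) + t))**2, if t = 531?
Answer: 442225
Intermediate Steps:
(-1466 + ((234 + (-6)**2) + t))**2 = (-1466 + ((234 + (-6)**2) + 531))**2 = (-1466 + ((234 + 36) + 531))**2 = (-1466 + (270 + 531))**2 = (-1466 + 801)**2 = (-665)**2 = 442225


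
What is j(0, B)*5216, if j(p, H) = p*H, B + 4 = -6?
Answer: 0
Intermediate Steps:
B = -10 (B = -4 - 6 = -10)
j(p, H) = H*p
j(0, B)*5216 = -10*0*5216 = 0*5216 = 0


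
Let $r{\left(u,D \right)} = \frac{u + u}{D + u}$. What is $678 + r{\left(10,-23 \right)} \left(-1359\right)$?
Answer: $\frac{35994}{13} \approx 2768.8$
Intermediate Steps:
$r{\left(u,D \right)} = \frac{2 u}{D + u}$
$678 + r{\left(10,-23 \right)} \left(-1359\right) = 678 + 2 \cdot 10 \frac{1}{-23 + 10} \left(-1359\right) = 678 + 2 \cdot 10 \frac{1}{-13} \left(-1359\right) = 678 + 2 \cdot 10 \left(- \frac{1}{13}\right) \left(-1359\right) = 678 - - \frac{27180}{13} = 678 + \frac{27180}{13} = \frac{35994}{13}$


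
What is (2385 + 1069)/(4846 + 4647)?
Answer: 314/863 ≈ 0.36385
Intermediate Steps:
(2385 + 1069)/(4846 + 4647) = 3454/9493 = 3454*(1/9493) = 314/863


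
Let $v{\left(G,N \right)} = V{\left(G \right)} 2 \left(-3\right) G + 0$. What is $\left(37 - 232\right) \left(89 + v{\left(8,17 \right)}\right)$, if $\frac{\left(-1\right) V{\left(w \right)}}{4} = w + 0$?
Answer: $-316875$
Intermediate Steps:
$V{\left(w \right)} = - 4 w$ ($V{\left(w \right)} = - 4 \left(w + 0\right) = - 4 w$)
$v{\left(G,N \right)} = 24 G^{2}$ ($v{\left(G,N \right)} = - 4 G 2 \left(-3\right) G + 0 = - 4 G \left(- 6 G\right) + 0 = 24 G^{2} + 0 = 24 G^{2}$)
$\left(37 - 232\right) \left(89 + v{\left(8,17 \right)}\right) = \left(37 - 232\right) \left(89 + 24 \cdot 8^{2}\right) = - 195 \left(89 + 24 \cdot 64\right) = - 195 \left(89 + 1536\right) = \left(-195\right) 1625 = -316875$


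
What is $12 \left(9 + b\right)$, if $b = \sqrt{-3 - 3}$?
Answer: $108 + 12 i \sqrt{6} \approx 108.0 + 29.394 i$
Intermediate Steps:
$b = i \sqrt{6}$ ($b = \sqrt{-6} = i \sqrt{6} \approx 2.4495 i$)
$12 \left(9 + b\right) = 12 \left(9 + i \sqrt{6}\right) = 108 + 12 i \sqrt{6}$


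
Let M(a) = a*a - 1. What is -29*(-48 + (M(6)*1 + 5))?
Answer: 232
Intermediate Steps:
M(a) = -1 + a**2 (M(a) = a**2 - 1 = -1 + a**2)
-29*(-48 + (M(6)*1 + 5)) = -29*(-48 + ((-1 + 6**2)*1 + 5)) = -29*(-48 + ((-1 + 36)*1 + 5)) = -29*(-48 + (35*1 + 5)) = -29*(-48 + (35 + 5)) = -29*(-48 + 40) = -29*(-8) = 232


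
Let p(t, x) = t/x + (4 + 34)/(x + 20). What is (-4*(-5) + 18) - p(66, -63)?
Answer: 36058/903 ≈ 39.931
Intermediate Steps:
p(t, x) = 38/(20 + x) + t/x (p(t, x) = t/x + 38/(20 + x) = 38/(20 + x) + t/x)
(-4*(-5) + 18) - p(66, -63) = (-4*(-5) + 18) - (20*66 + 38*(-63) + 66*(-63))/((-63)*(20 - 63)) = (20 + 18) - (-1)*(1320 - 2394 - 4158)/(63*(-43)) = 38 - (-1)*(-1)*(-5232)/(63*43) = 38 - 1*(-1744/903) = 38 + 1744/903 = 36058/903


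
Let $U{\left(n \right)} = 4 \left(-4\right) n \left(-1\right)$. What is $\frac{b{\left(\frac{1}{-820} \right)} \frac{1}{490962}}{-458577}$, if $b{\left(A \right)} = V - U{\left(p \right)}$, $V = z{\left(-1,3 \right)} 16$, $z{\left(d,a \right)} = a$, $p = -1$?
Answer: $- \frac{32}{112571940537} \approx -2.8426 \cdot 10^{-10}$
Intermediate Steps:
$U{\left(n \right)} = 16 n$ ($U{\left(n \right)} = - 16 n \left(-1\right) = 16 n$)
$V = 48$ ($V = 3 \cdot 16 = 48$)
$b{\left(A \right)} = 64$ ($b{\left(A \right)} = 48 - 16 \left(-1\right) = 48 - -16 = 48 + 16 = 64$)
$\frac{b{\left(\frac{1}{-820} \right)} \frac{1}{490962}}{-458577} = \frac{64 \cdot \frac{1}{490962}}{-458577} = 64 \cdot \frac{1}{490962} \left(- \frac{1}{458577}\right) = \frac{32}{245481} \left(- \frac{1}{458577}\right) = - \frac{32}{112571940537}$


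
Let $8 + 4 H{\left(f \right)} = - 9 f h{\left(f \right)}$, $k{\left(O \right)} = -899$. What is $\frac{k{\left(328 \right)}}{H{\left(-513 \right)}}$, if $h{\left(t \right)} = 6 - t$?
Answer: $- \frac{3596}{2396215} \approx -0.0015007$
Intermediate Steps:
$H{\left(f \right)} = -2 - \frac{9 f \left(6 - f\right)}{4}$ ($H{\left(f \right)} = -2 + \frac{- 9 f \left(6 - f\right)}{4} = -2 + \frac{\left(-9\right) f \left(6 - f\right)}{4} = -2 - \frac{9 f \left(6 - f\right)}{4}$)
$\frac{k{\left(328 \right)}}{H{\left(-513 \right)}} = - \frac{899}{-2 + \frac{9}{4} \left(-513\right) \left(-6 - 513\right)} = - \frac{899}{-2 + \frac{9}{4} \left(-513\right) \left(-519\right)} = - \frac{899}{-2 + \frac{2396223}{4}} = - \frac{899}{\frac{2396215}{4}} = \left(-899\right) \frac{4}{2396215} = - \frac{3596}{2396215}$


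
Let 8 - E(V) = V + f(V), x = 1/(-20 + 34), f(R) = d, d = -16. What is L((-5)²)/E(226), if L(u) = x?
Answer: -1/2828 ≈ -0.00035361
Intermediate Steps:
f(R) = -16
x = 1/14 ≈ 0.071429
E(V) = 24 - V (E(V) = 8 - (V - 16) = 8 - (-16 + V) = 8 + (16 - V) = 24 - V)
L(u) = 1/14
L((-5)²)/E(226) = 1/(14*(24 - 1*226)) = 1/(14*(24 - 226)) = (1/14)/(-202) = (1/14)*(-1/202) = -1/2828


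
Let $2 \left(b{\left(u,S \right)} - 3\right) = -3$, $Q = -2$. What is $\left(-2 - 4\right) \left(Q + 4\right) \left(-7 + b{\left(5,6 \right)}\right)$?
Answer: $66$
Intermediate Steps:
$b{\left(u,S \right)} = \frac{3}{2}$ ($b{\left(u,S \right)} = 3 + \frac{1}{2} \left(-3\right) = 3 - \frac{3}{2} = \frac{3}{2}$)
$\left(-2 - 4\right) \left(Q + 4\right) \left(-7 + b{\left(5,6 \right)}\right) = \left(-2 - 4\right) \left(-2 + 4\right) \left(-7 + \frac{3}{2}\right) = \left(-6\right) 2 \left(- \frac{11}{2}\right) = \left(-12\right) \left(- \frac{11}{2}\right) = 66$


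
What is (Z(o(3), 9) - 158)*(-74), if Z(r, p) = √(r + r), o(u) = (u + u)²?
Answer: 11692 - 444*√2 ≈ 11064.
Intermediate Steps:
o(u) = 4*u² (o(u) = (2*u)² = 4*u²)
Z(r, p) = √2*√r (Z(r, p) = √(2*r) = √2*√r)
(Z(o(3), 9) - 158)*(-74) = (√2*√(4*3²) - 158)*(-74) = (√2*√(4*9) - 158)*(-74) = (√2*√36 - 158)*(-74) = (√2*6 - 158)*(-74) = (6*√2 - 158)*(-74) = (-158 + 6*√2)*(-74) = 11692 - 444*√2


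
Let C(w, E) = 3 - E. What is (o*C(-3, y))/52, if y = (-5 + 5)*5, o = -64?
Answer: -48/13 ≈ -3.6923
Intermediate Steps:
y = 0 (y = 0*5 = 0)
(o*C(-3, y))/52 = -64*(3 - 1*0)/52 = -64*(3 + 0)*(1/52) = -64*3*(1/52) = -192*1/52 = -48/13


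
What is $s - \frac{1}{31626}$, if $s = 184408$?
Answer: $\frac{5832087407}{31626} \approx 1.8441 \cdot 10^{5}$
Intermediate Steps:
$s - \frac{1}{31626} = 184408 - \frac{1}{31626} = \frac{5832087407}{31626}$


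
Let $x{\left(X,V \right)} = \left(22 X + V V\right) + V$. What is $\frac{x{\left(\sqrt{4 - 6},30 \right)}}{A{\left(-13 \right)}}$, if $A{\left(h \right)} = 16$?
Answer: $\frac{465}{8} + \frac{11 i \sqrt{2}}{8} \approx 58.125 + 1.9445 i$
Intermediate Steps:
$x{\left(X,V \right)} = V + V^{2} + 22 X$ ($x{\left(X,V \right)} = \left(22 X + V^{2}\right) + V = \left(V^{2} + 22 X\right) + V = V + V^{2} + 22 X$)
$\frac{x{\left(\sqrt{4 - 6},30 \right)}}{A{\left(-13 \right)}} = \frac{30 + 30^{2} + 22 \sqrt{4 - 6}}{16} = \left(30 + 900 + 22 \sqrt{-2}\right) \frac{1}{16} = \left(30 + 900 + 22 i \sqrt{2}\right) \frac{1}{16} = \left(930 + 22 i \sqrt{2}\right) \frac{1}{16} = \frac{465}{8} + \frac{11 i \sqrt{2}}{8}$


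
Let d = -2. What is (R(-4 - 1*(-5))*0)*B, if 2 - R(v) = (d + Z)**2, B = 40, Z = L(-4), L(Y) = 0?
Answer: 0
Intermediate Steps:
Z = 0
R(v) = -2 (R(v) = 2 - (-2 + 0)**2 = 2 - 1*(-2)**2 = 2 - 1*4 = 2 - 4 = -2)
(R(-4 - 1*(-5))*0)*B = -2*0*40 = 0*40 = 0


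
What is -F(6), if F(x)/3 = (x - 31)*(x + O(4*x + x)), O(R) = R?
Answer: 2700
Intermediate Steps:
F(x) = 18*x*(-31 + x) (F(x) = 3*((x - 31)*(x + (4*x + x))) = 3*((-31 + x)*(x + 5*x)) = 3*((-31 + x)*(6*x)) = 3*(6*x*(-31 + x)) = 18*x*(-31 + x))
-F(6) = -18*6*(-31 + 6) = -18*6*(-25) = -1*(-2700) = 2700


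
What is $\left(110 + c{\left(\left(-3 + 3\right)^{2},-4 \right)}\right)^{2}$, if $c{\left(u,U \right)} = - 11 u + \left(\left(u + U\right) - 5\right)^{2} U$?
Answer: $45796$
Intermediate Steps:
$c{\left(u,U \right)} = - 11 u + U \left(-5 + U + u\right)^{2}$ ($c{\left(u,U \right)} = - 11 u + \left(\left(U + u\right) - 5\right)^{2} U = - 11 u + \left(-5 + U + u\right)^{2} U = - 11 u + U \left(-5 + U + u\right)^{2}$)
$\left(110 + c{\left(\left(-3 + 3\right)^{2},-4 \right)}\right)^{2} = \left(110 - \left(4 \left(-5 - 4 + \left(-3 + 3\right)^{2}\right)^{2} + 11 \left(-3 + 3\right)^{2}\right)\right)^{2} = \left(110 - \left(0 + 4 \left(-5 - 4 + 0^{2}\right)^{2}\right)\right)^{2} = \left(110 - 4 \left(-5 - 4 + 0\right)^{2}\right)^{2} = \left(110 + \left(0 - 4 \left(-9\right)^{2}\right)\right)^{2} = \left(110 + \left(0 - 324\right)\right)^{2} = \left(110 - 324\right)^{2} = \left(-214\right)^{2} = 45796$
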